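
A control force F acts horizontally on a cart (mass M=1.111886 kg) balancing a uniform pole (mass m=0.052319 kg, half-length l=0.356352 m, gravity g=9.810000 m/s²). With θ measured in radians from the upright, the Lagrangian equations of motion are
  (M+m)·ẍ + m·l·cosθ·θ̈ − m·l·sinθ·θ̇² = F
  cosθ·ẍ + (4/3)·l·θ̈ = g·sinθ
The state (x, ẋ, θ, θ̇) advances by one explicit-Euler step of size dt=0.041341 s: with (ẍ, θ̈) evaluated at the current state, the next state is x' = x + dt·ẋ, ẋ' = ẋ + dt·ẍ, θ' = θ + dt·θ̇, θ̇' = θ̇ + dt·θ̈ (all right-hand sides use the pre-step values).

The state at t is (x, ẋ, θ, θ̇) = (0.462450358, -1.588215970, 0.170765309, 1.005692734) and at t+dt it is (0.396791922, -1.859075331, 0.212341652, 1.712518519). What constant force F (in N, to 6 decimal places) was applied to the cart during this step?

ẍ = (ẋ'−ẋ)/dt = (-1.859075331−-1.588215970)/0.041341 = -6.551834
θ̈ = (θ̇'−θ̇)/dt = (1.712518519−1.005692734)/0.041341 = 17.097453
sinθ=0.169937, cosθ=0.985455
F = (M+m)·ẍ + m·l·cosθ·θ̈ − m·l·sinθ·θ̇² = -7.627678 + 0.314128 − 0.003204 = -7.316754

F = -7.316754 N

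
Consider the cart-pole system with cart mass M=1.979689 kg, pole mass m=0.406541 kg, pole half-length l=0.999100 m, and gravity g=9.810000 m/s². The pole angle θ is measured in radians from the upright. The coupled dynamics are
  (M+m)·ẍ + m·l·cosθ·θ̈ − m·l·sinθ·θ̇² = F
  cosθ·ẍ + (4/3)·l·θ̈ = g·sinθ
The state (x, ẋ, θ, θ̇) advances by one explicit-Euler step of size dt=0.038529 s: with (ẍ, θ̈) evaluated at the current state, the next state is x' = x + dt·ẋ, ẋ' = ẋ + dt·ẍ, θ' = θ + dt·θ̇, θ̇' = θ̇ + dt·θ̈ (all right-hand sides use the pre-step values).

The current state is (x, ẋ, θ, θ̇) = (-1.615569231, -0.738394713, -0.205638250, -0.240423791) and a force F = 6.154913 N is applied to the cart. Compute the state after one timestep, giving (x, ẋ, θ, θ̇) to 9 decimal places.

(-1.644018841, -0.614235379, -0.214901538, -0.389599362)

sinθ=-0.204192004, cosθ=0.978930858
temp = (F + m·l·θ̇²·sinθ)/(M+m) = (6.154913 + -0.004794098)/2.386230 = 2.577337014
θ̈ = (g·sinθ − cosθ·temp)/(l·(4/3 − m·cos²θ/(M+m))) = -3.871773756
ẍ = temp − m·l·θ̈·cosθ/(M+m) = 3.222490427
Euler: x'=-1.615569231+0.038529·-0.738394713=-1.644018841, ẋ'=-0.738394713+0.038529·3.222490427=-0.614235379
       θ'=-0.205638250+0.038529·-0.240423791=-0.214901538, θ̇'=-0.240423791+0.038529·-3.871773756=-0.389599362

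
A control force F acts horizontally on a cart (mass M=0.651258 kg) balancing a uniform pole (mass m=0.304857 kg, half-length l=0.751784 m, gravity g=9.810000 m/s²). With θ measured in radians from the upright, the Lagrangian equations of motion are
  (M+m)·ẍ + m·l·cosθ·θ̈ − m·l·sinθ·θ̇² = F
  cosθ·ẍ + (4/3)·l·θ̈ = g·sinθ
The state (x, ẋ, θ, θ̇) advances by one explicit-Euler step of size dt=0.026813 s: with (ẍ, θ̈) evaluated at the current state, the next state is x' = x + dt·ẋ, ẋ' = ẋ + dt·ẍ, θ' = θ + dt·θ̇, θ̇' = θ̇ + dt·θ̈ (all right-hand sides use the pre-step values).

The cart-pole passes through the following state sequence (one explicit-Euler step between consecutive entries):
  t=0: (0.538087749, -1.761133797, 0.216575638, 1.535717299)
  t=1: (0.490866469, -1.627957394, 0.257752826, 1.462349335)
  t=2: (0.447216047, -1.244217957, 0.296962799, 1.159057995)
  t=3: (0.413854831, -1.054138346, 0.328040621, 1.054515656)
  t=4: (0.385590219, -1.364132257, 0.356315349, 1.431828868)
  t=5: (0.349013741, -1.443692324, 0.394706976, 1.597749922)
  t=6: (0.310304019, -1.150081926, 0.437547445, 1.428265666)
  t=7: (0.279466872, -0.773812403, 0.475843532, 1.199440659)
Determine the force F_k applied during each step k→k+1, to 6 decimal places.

F_0 = 4.020269 N
F_1 = 11.051921 N
F_2 = 5.833412 N
F_3 = -8.082930 N
F_4 = -1.671758 N
F_5 = 8.907473 N
F_6 = 11.447513 N

step 0→1:
  ẍ = (ẋ'−ẋ)/dt = (-1.627957394−-1.761133797)/0.026813 = 4.966859
  θ̈ = (θ̇'−θ̇)/dt = (1.462349335−1.535717299)/0.026813 = -2.736283
  sinθ=0.214887, cosθ=0.976639
  F = (M+m)·ẍ + m·l·cosθ·θ̈ − m·l·sinθ·θ̇² = 4.748889 + -0.612469 − 0.116150 = 4.020269
step 1→2:
  ẍ = (ẋ'−ẋ)/dt = (-1.244217957−-1.627957394)/0.026813 = 14.311693
  θ̈ = (θ̇'−θ̇)/dt = (1.159057995−1.462349335)/0.026813 = -11.311354
  sinθ=0.254908, cosθ=0.966965
  F = (M+m)·ẍ + m·l·cosθ·θ̈ − m·l·sinθ·θ̇² = 13.683625 + -2.506771 − 0.124932 = 11.051921
step 2→3:
  ẍ = (ẋ'−ẋ)/dt = (-1.054138346−-1.244217957)/0.026813 = 7.089084
  θ̈ = (θ̇'−θ̇)/dt = (1.054515656−1.159057995)/0.026813 = -3.898942
  sinθ=0.292617, cosθ=0.956230
  F = (M+m)·ẍ + m·l·cosθ·θ̈ − m·l·sinθ·θ̇² = 6.777980 + -0.854473 − 0.090095 = 5.833412
step 3→4:
  ẍ = (ẋ'−ẋ)/dt = (-1.364132257−-1.054138346)/0.026813 = -11.561329
  θ̈ = (θ̇'−θ̇)/dt = (1.431828868−1.054515656)/0.026813 = 14.072025
  sinθ=0.322189, cosθ=0.946675
  F = (M+m)·ẍ + m·l·cosθ·θ̈ − m·l·sinθ·θ̇² = -11.053960 + 3.053142 − 0.082112 = -8.082930
step 4→5:
  ẍ = (ẋ'−ẋ)/dt = (-1.443692324−-1.364132257)/0.026813 = -2.967220
  θ̈ = (θ̇'−θ̇)/dt = (1.597749922−1.431828868)/0.026813 = 6.188082
  sinθ=0.348823, cosθ=0.937188
  F = (M+m)·ẍ + m·l·cosθ·θ̈ − m·l·sinθ·θ̇² = -2.837003 + 1.329145 − 0.163899 = -1.671758
step 5→6:
  ẍ = (ẋ'−ẋ)/dt = (-1.150081926−-1.443692324)/0.026813 = 10.950300
  θ̈ = (θ̇'−θ̇)/dt = (1.428265666−1.597749922)/0.026813 = -6.320973
  sinθ=0.384538, cosθ=0.923109
  F = (M+m)·ẍ + m·l·cosθ·θ̈ − m·l·sinθ·θ̇² = 10.469746 + -1.337292 − 0.224981 = 8.907473
step 6→7:
  ẍ = (ẋ'−ẋ)/dt = (-0.773812403−-1.150081926)/0.026813 = 14.033100
  θ̈ = (θ̇'−θ̇)/dt = (1.199440659−1.428265666)/0.026813 = -8.534107
  sinθ=0.423719, cosθ=0.905794
  F = (M+m)·ẍ + m·l·cosθ·θ̈ − m·l·sinθ·θ̇² = 13.417258 + -1.771644 − 0.198100 = 11.447513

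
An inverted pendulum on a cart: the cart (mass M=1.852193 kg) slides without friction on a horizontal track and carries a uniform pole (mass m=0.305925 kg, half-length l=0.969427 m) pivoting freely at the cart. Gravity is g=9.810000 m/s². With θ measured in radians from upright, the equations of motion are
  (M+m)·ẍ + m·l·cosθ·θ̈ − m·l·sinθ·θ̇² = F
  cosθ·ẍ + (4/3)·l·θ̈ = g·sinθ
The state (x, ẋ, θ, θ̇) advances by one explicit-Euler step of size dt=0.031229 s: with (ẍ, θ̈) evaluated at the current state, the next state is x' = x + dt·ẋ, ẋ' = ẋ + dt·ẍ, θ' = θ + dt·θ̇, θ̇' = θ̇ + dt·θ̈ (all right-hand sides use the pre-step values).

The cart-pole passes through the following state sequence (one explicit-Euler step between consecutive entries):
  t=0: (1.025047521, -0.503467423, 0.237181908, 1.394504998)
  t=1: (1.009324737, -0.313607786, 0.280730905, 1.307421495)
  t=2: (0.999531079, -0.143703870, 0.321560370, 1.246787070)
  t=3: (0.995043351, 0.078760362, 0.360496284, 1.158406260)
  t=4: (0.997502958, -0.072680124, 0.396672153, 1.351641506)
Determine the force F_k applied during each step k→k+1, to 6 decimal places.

step 0→1:
  ẍ = (ẋ'−ẋ)/dt = (-0.313607786−-0.503467423)/0.031229 = 6.079594
  θ̈ = (θ̇'−θ̇)/dt = (1.307421495−1.394504998)/0.031229 = -2.788546
  sinθ=0.234964, cosθ=0.972004
  F = (M+m)·ẍ + m·l·cosθ·θ̈ − m·l·sinθ·θ̇² = 13.120481 + -0.803852 − 0.135510 = 12.181119
step 1→2:
  ẍ = (ẋ'−ẋ)/dt = (-0.143703870−-0.313607786)/0.031229 = 5.440581
  θ̈ = (θ̇'−θ̇)/dt = (1.246787070−1.307421495)/0.031229 = -1.941606
  sinθ=0.277058, cosθ=0.960853
  F = (M+m)·ẍ + m·l·cosθ·θ̈ − m·l·sinθ·θ̇² = 11.741417 + -0.553284 − 0.140453 = 11.047679
step 2→3:
  ẍ = (ẋ'−ẋ)/dt = (0.078760362−-0.143703870)/0.031229 = 7.123643
  θ̈ = (θ̇'−θ̇)/dt = (1.158406260−1.246787070)/0.031229 = -2.830088
  sinθ=0.316047, cosθ=0.948743
  F = (M+m)·ẍ + m·l·cosθ·θ̈ − m·l·sinθ·θ̇² = 15.373661 + -0.796304 − 0.145702 = 14.431655
step 3→4:
  ẍ = (ẋ'−ẋ)/dt = (-0.072680124−0.078760362)/0.031229 = -4.849354
  θ̈ = (θ̇'−θ̇)/dt = (1.351641506−1.158406260)/0.031229 = 6.187686
  sinθ=0.352739, cosθ=0.935722
  F = (M+m)·ẍ + m·l·cosθ·θ̈ − m·l·sinθ·θ̇² = -10.465479 + 1.717138 − 0.140380 = -8.888721

F_0 = 12.181119 N
F_1 = 11.047679 N
F_2 = 14.431655 N
F_3 = -8.888721 N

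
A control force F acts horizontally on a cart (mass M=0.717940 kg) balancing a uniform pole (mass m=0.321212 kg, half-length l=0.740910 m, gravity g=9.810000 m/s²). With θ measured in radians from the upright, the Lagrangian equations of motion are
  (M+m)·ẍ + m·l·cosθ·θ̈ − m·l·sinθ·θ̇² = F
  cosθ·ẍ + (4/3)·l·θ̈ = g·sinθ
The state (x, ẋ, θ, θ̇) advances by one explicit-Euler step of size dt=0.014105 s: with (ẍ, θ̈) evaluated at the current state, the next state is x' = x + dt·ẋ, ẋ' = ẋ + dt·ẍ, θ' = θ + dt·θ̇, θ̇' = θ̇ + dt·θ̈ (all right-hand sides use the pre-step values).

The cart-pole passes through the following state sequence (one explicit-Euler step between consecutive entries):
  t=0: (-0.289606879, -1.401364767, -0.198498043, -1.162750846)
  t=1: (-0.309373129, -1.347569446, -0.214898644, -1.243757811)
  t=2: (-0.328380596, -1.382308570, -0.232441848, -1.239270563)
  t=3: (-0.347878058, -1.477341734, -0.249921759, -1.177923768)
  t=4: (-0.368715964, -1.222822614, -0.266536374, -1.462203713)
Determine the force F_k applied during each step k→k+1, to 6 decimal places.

step 0→1:
  ẍ = (ẋ'−ẋ)/dt = (-1.347569446−-1.401364767)/0.014105 = 3.813919
  θ̈ = (θ̇'−θ̇)/dt = (-1.243757811−-1.162750846)/0.014105 = -5.743138
  sinθ=-0.197197, cosθ=0.980364
  F = (M+m)·ẍ + m·l·cosθ·θ̈ − m·l·sinθ·θ̇² = 3.963241 + -1.339966 − -0.063450 = 2.686725
step 1→2:
  ẍ = (ẋ'−ẋ)/dt = (-1.382308570−-1.347569446)/0.014105 = -2.462894
  θ̈ = (θ̇'−θ̇)/dt = (-1.239270563−-1.243757811)/0.014105 = 0.318132
  sinθ=-0.213248, cosθ=0.976998
  F = (M+m)·ẍ + m·l·cosθ·θ̈ − m·l·sinθ·θ̇² = -2.559322 + 0.073970 − -0.078508 = -2.406843
step 2→3:
  ẍ = (ẋ'−ẋ)/dt = (-1.477341734−-1.382308570)/0.014105 = -6.737552
  θ̈ = (θ̇'−θ̇)/dt = (-1.177923768−-1.239270563)/0.014105 = 4.349294
  sinθ=-0.230354, cosθ=0.973107
  F = (M+m)·ẍ + m·l·cosθ·θ̈ − m·l·sinθ·θ̇² = -7.001340 + 1.007248 − -0.084195 = -5.909897
step 3→4:
  ẍ = (ẋ'−ẋ)/dt = (-1.222822614−-1.477341734)/0.014105 = 18.044603
  θ̈ = (θ̇'−θ̇)/dt = (-1.462203713−-1.177923768)/0.014105 = -20.154551
  sinθ=-0.247328, cosθ=0.968932
  F = (M+m)·ẍ + m·l·cosθ·θ̈ − m·l·sinθ·θ̇² = 18.751085 + -4.647544 − -0.081670 = 14.185211

F_0 = 2.686725 N
F_1 = -2.406843 N
F_2 = -5.909897 N
F_3 = 14.185211 N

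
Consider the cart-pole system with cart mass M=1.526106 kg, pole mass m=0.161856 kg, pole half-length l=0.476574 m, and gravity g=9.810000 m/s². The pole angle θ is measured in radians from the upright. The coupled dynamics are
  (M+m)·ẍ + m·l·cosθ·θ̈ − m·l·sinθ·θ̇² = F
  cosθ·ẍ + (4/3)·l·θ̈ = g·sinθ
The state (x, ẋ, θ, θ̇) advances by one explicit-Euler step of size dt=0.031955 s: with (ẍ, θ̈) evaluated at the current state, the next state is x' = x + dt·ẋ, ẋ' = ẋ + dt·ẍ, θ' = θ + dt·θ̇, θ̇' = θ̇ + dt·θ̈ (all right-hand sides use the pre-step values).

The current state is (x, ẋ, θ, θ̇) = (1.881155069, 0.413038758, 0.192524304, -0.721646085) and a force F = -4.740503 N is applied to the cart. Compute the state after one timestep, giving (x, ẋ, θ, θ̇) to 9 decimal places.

sinθ=0.191337168, cosθ=0.981524370
temp = (F + m·l·θ̇²·sinθ)/(M+m) = (-4.740503 + 0.007686117)/1.687962 = -2.803864591
θ̈ = (g·sinθ − cosθ·temp)/(l·(4/3 − m·cos²θ/(M+m))) = 7.827229776
ẍ = temp − m·l·θ̈·cosθ/(M+m) = -3.154944238
Euler: x'=1.881155069+0.031955·0.413038758=1.894353723, ẋ'=0.413038758+0.031955·-3.154944238=0.312222515
       θ'=0.192524304+0.031955·-0.721646085=0.169464103, θ̇'=-0.721646085+0.031955·7.827229776=-0.471526958

(1.894353723, 0.312222515, 0.169464103, -0.471526958)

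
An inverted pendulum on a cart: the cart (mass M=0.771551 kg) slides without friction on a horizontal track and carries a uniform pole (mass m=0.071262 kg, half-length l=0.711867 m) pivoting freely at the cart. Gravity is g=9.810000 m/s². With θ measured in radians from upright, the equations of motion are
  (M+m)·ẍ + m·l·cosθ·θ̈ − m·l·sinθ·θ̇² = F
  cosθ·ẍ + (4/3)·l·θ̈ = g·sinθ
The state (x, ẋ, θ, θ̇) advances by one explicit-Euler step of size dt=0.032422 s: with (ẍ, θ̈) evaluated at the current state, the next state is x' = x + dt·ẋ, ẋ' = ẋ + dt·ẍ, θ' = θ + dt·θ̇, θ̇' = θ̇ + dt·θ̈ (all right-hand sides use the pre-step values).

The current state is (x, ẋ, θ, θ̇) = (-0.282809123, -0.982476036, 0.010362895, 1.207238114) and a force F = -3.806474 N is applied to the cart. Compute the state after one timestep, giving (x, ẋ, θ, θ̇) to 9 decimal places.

sinθ=0.010362710, cosθ=0.999946306
temp = (F + m·l·θ̇²·sinθ)/(M+m) = (-3.806474 + 0.000766154)/0.842813 = -4.515483086
θ̈ = (g·sinθ − cosθ·temp)/(l·(4/3 − m·cos²θ/(M+m))) = 5.193523910
ẍ = temp − m·l·θ̈·cosθ/(M+m) = -4.828065440
Euler: x'=-0.282809123+0.032422·-0.982476036=-0.314662961, ẋ'=-0.982476036+0.032422·-4.828065440=-1.139011574
       θ'=0.010362895+0.032422·1.207238114=0.049503969, θ̇'=1.207238114+0.032422·5.193523910=1.375622546

(-0.314662961, -1.139011574, 0.049503969, 1.375622546)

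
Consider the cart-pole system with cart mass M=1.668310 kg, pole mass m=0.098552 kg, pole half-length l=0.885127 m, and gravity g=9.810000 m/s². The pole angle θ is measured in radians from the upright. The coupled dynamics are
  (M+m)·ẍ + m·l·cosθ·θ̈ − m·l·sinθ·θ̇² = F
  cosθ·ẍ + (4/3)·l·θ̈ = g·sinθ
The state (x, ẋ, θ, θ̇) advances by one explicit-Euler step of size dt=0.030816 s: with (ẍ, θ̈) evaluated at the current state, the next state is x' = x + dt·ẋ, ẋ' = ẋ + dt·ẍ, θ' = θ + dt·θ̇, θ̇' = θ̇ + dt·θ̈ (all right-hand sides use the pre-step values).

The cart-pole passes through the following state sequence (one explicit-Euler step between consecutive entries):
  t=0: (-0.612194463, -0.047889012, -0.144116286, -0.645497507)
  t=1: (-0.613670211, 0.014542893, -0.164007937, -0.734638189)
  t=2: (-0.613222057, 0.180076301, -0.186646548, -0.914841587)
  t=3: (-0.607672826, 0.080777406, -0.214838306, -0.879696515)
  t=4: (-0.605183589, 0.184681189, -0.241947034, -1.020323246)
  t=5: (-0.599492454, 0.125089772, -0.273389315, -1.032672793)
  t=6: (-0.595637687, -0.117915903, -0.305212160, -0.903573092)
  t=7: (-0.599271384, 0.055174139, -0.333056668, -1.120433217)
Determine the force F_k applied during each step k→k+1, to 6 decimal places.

step 0→1:
  ẍ = (ẋ'−ẋ)/dt = (0.014542893−-0.047889012)/0.030816 = 2.025957
  θ̈ = (θ̇'−θ̇)/dt = (-0.734638189−-0.645497507)/0.030816 = -2.892675
  sinθ=-0.143618, cosθ=0.989633
  F = (M+m)·ẍ + m·l·cosθ·θ̈ − m·l·sinθ·θ̇² = 3.579587 + -0.249715 − -0.005220 = 3.335092
step 1→2:
  ẍ = (ẋ'−ẋ)/dt = (0.180076301−0.014542893)/0.030816 = 5.371671
  θ̈ = (θ̇'−θ̇)/dt = (-0.914841587−-0.734638189)/0.030816 = -5.847722
  sinθ=-0.163274, cosθ=0.986581
  F = (M+m)·ẍ + m·l·cosθ·θ̈ − m·l·sinθ·θ̇² = 9.491001 + -0.503258 − -0.007687 = 8.995430
step 2→3:
  ẍ = (ẋ'−ẋ)/dt = (0.080777406−0.180076301)/0.030816 = -3.222316
  θ̈ = (θ̇'−θ̇)/dt = (-0.879696515−-0.914841587)/0.030816 = 1.140481
  sinθ=-0.185565, cosθ=0.982632
  F = (M+m)·ẍ + m·l·cosθ·θ̈ − m·l·sinθ·θ̇² = -5.693388 + 0.097758 − -0.013547 = -5.582083
step 3→4:
  ẍ = (ẋ'−ẋ)/dt = (0.184681189−0.080777406)/0.030816 = 3.371748
  θ̈ = (θ̇'−θ̇)/dt = (-1.020323246−-0.879696515)/0.030816 = -4.563432
  sinθ=-0.213189, cosθ=0.977011
  F = (M+m)·ẍ + m·l·cosθ·θ̈ − m·l·sinθ·θ̇² = 5.957413 + -0.388922 − -0.014391 = 5.582883
step 4→5:
  ẍ = (ẋ'−ẋ)/dt = (0.125089772−0.184681189)/0.030816 = -1.933782
  θ̈ = (θ̇'−θ̇)/dt = (-1.032672793−-1.020323246)/0.030816 = -0.400751
  sinθ=-0.239593, cosθ=0.970873
  F = (M+m)·ẍ + m·l·cosθ·θ̈ − m·l·sinθ·θ̇² = -3.416725 + -0.033940 − -0.021758 = -3.428907
step 5→6:
  ẍ = (ẋ'−ẋ)/dt = (-0.117915903−0.125089772)/0.030816 = -7.885698
  θ̈ = (θ̇'−θ̇)/dt = (-0.903573092−-1.032672793)/0.030816 = 4.189372
  sinθ=-0.269996, cosθ=0.962861
  F = (M+m)·ẍ + m·l·cosθ·θ̈ − m·l·sinθ·θ̇² = -13.932940 + 0.351871 − -0.025116 = -13.555953
step 6→7:
  ẍ = (ẋ'−ẋ)/dt = (0.055174139−-0.117915903)/0.030816 = 5.616889
  θ̈ = (θ̇'−θ̇)/dt = (-1.120433217−-0.903573092)/0.030816 = -7.037257
  sinθ=-0.300496, cosθ=0.953783
  F = (M+m)·ẍ + m·l·cosθ·θ̈ − m·l·sinθ·θ̇² = 9.924267 + -0.585496 − -0.021401 = 9.360172

F_0 = 3.335092 N
F_1 = 8.995430 N
F_2 = -5.582083 N
F_3 = 5.582883 N
F_4 = -3.428907 N
F_5 = -13.555953 N
F_6 = 9.360172 N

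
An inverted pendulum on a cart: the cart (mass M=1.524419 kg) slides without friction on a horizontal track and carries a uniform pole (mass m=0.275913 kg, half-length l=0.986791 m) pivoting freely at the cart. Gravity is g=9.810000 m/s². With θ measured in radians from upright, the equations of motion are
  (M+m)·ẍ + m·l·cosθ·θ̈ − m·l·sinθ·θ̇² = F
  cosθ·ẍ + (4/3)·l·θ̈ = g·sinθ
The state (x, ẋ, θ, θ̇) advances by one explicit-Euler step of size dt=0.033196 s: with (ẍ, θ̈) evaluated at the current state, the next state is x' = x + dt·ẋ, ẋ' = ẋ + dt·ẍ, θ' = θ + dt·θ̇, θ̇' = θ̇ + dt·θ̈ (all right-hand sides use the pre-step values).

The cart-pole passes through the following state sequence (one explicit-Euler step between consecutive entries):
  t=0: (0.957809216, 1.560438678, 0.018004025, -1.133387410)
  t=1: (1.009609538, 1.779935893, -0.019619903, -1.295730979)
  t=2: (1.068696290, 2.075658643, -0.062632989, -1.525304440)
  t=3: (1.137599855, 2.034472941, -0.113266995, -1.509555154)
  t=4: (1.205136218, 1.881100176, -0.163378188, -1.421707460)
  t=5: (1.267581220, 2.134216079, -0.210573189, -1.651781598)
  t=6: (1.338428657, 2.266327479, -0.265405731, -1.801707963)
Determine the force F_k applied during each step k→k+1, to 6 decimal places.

F_0 = 10.566483 N
F_1 = 14.164455 N
F_2 = -2.065072 N
F_3 = -7.531906 N
F_4 = 11.954944 N
F_5 = 6.117611 N

step 0→1:
  ẍ = (ẋ'−ẋ)/dt = (1.779935893−1.560438678)/0.033196 = 6.612159
  θ̈ = (θ̇'−θ̇)/dt = (-1.295730979−-1.133387410)/0.033196 = -4.890456
  sinθ=0.018003, cosθ=0.999838
  F = (M+m)·ẍ + m·l·cosθ·θ̈ − m·l·sinθ·θ̇² = 11.904081 + -1.331301 − 0.006297 = 10.566483
step 1→2:
  ẍ = (ẋ'−ẋ)/dt = (2.075658643−1.779935893)/0.033196 = 8.908385
  θ̈ = (θ̇'−θ̇)/dt = (-1.525304440−-1.295730979)/0.033196 = -6.915696
  sinθ=-0.019619, cosθ=0.999808
  F = (M+m)·ẍ + m·l·cosθ·θ̈ − m·l·sinθ·θ̇² = 16.038051 + -1.882564 − -0.008968 = 14.164455
step 2→3:
  ẍ = (ẋ'−ẋ)/dt = (2.034472941−2.075658643)/0.033196 = -1.240683
  θ̈ = (θ̇'−θ̇)/dt = (-1.509555154−-1.525304440)/0.033196 = 0.474433
  sinθ=-0.062592, cosθ=0.998039
  F = (M+m)·ẍ + m·l·cosθ·θ̈ − m·l·sinθ·θ̇² = -2.233641 + 0.128920 − -0.039649 = -2.065072
step 3→4:
  ẍ = (ẋ'−ẋ)/dt = (1.881100176−2.034472941)/0.033196 = -4.620218
  θ̈ = (θ̇'−θ̇)/dt = (-1.421707460−-1.509555154)/0.033196 = 2.646334
  sinθ=-0.113025, cosθ=0.993592
  F = (M+m)·ẍ + m·l·cosθ·θ̈ − m·l·sinθ·θ̇² = -8.317927 + 0.715896 − -0.070124 = -7.531906
step 4→5:
  ẍ = (ẋ'−ẋ)/dt = (2.134216079−1.881100176)/0.033196 = 7.624892
  θ̈ = (θ̇'−θ̇)/dt = (-1.651781598−-1.421707460)/0.033196 = -6.930779
  sinθ=-0.162652, cosθ=0.986683
  F = (M+m)·ẍ + m·l·cosθ·θ̈ − m·l·sinθ·θ̇² = 13.727336 + -1.861904 − -0.089511 = 11.954944
step 5→6:
  ẍ = (ẋ'−ẋ)/dt = (2.266327479−2.134216079)/0.033196 = 3.979739
  θ̈ = (θ̇'−θ̇)/dt = (-1.801707963−-1.651781598)/0.033196 = -4.516399
  sinθ=-0.209020, cosθ=0.977911
  F = (M+m)·ẍ + m·l·cosθ·θ̈ − m·l·sinθ·θ̇² = 7.164851 + -1.202511 − -0.155271 = 6.117611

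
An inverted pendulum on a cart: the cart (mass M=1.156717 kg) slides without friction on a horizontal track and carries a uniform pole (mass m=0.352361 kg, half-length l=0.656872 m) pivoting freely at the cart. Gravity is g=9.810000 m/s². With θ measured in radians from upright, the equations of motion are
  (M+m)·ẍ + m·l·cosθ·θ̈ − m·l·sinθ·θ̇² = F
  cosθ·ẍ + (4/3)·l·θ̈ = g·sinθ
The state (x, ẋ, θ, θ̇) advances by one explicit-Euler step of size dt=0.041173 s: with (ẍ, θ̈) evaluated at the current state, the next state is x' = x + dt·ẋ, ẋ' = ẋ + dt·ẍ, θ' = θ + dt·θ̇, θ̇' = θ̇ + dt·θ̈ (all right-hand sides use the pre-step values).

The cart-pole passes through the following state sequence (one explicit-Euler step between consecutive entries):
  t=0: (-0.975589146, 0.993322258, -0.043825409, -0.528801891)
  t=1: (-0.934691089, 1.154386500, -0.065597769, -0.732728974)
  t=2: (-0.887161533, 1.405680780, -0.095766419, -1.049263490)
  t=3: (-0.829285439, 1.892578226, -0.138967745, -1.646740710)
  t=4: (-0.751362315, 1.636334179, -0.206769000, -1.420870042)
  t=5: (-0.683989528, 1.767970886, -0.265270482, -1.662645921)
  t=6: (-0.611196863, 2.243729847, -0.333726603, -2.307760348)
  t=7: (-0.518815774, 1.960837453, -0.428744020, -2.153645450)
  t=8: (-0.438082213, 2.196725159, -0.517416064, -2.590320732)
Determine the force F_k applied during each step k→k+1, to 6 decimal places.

step 0→1:
  ẍ = (ẋ'−ẋ)/dt = (1.154386500−0.993322258)/0.041173 = 3.911890
  θ̈ = (θ̇'−θ̇)/dt = (-0.732728974−-0.528801891)/0.041173 = -4.952932
  sinθ=-0.043811, cosθ=0.999040
  F = (M+m)·ẍ + m·l·cosθ·θ̈ − m·l·sinθ·θ̇² = 5.903347 + -1.145286 − -0.002836 = 4.760897
step 1→2:
  ẍ = (ẋ'−ẋ)/dt = (1.405680780−1.154386500)/0.041173 = 6.103376
  θ̈ = (θ̇'−θ̇)/dt = (-1.049263490−-0.732728974)/0.041173 = -7.687915
  sinθ=-0.065551, cosθ=0.997849
  F = (M+m)·ẍ + m·l·cosθ·θ̈ − m·l·sinθ·θ̇² = 9.210470 + -1.775587 − -0.008146 = 7.443028
step 2→3:
  ẍ = (ẋ'−ẋ)/dt = (1.892578226−1.405680780)/0.041173 = 11.825649
  θ̈ = (θ̇'−θ̇)/dt = (-1.646740710−-1.049263490)/0.041173 = -14.511384
  sinθ=-0.095620, cosθ=0.995418
  F = (M+m)·ẍ + m·l·cosθ·θ̈ − m·l·sinθ·θ̇² = 17.845827 + -3.343358 − -0.024366 = 14.526835
step 3→4:
  ẍ = (ẋ'−ẋ)/dt = (1.636334179−1.892578226)/0.041173 = -6.223594
  θ̈ = (θ̇'−θ̇)/dt = (-1.420870042−-1.646740710)/0.041173 = 5.485893
  sinθ=-0.138521, cosθ=0.990360
  F = (M+m)·ẍ + m·l·cosθ·θ̈ − m·l·sinθ·θ̇² = -9.391889 + 1.257502 − -0.086943 = -8.047444
step 4→5:
  ẍ = (ẋ'−ẋ)/dt = (1.767970886−1.636334179)/0.041173 = 3.197161
  θ̈ = (θ̇'−θ̇)/dt = (-1.662645921−-1.420870042)/0.041173 = -5.872195
  sinθ=-0.205299, cosθ=0.978699
  F = (M+m)·ẍ + m·l·cosθ·θ̈ − m·l·sinθ·θ̇² = 4.824765 + -1.330204 − -0.095932 = 3.590493
step 5→6:
  ẍ = (ẋ'−ẋ)/dt = (2.243729847−1.767970886)/0.041173 = 11.555120
  θ̈ = (θ̇'−θ̇)/dt = (-2.307760348−-1.662645921)/0.041173 = -15.668385
  sinθ=-0.262170, cosθ=0.965022
  F = (M+m)·ẍ + m·l·cosθ·θ̈ − m·l·sinθ·θ̇² = 17.437578 + -3.499692 − -0.167746 = 14.105631
step 6→7:
  ẍ = (ẋ'−ẋ)/dt = (1.960837453−2.243729847)/0.041173 = -6.870823
  θ̈ = (θ̇'−θ̇)/dt = (-2.153645450−-2.307760348)/0.041173 = 3.743106
  sinθ=-0.327566, cosθ=0.944828
  F = (M+m)·ẍ + m·l·cosθ·θ̈ − m·l·sinθ·θ̇² = -10.368608 + 0.818566 − -0.403784 = -9.146258
step 7→8:
  ẍ = (ẋ'−ẋ)/dt = (2.196725159−1.960837453)/0.041173 = 5.729184
  θ̈ = (θ̇'−θ̇)/dt = (-2.590320732−-2.153645450)/0.041173 = -10.605865
  sinθ=-0.415729, cosθ=0.909489
  F = (M+m)·ẍ + m·l·cosθ·θ̈ − m·l·sinθ·θ̇² = 8.645786 + -2.232605 − -0.446300 = 6.859481

F_0 = 4.760897 N
F_1 = 7.443028 N
F_2 = 14.526835 N
F_3 = -8.047444 N
F_4 = 3.590493 N
F_5 = 14.105631 N
F_6 = -9.146258 N
F_7 = 6.859481 N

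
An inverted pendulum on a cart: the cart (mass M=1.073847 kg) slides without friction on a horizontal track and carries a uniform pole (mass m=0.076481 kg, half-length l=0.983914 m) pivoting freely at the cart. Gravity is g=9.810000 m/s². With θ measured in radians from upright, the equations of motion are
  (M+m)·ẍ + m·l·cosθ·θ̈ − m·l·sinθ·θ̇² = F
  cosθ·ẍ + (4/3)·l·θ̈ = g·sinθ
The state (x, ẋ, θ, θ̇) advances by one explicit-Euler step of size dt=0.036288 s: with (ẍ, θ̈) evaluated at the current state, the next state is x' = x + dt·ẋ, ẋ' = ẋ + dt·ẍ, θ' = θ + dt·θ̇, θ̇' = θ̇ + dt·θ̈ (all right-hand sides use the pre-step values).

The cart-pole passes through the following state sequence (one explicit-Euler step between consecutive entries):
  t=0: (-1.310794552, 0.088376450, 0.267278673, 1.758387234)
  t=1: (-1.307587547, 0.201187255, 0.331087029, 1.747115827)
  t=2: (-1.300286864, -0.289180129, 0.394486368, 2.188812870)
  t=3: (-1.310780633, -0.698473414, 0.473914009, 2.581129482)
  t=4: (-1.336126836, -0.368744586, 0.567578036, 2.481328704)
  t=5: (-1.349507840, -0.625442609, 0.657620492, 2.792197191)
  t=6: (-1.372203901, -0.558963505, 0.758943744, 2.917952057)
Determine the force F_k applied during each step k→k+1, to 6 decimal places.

F_0 = 3.492104 N
F_1 = -14.753087 N
F_2 = -12.362074 N
F_3 = 10.039444 N
F_4 = -7.842819 N
F_5 = 1.955177 N

step 0→1:
  ẍ = (ẋ'−ẋ)/dt = (0.201187255−0.088376450)/0.036288 = 3.108763
  θ̈ = (θ̇'−θ̇)/dt = (1.747115827−1.758387234)/0.036288 = -0.310610
  sinθ=0.264108, cosθ=0.964493
  F = (M+m)·ẍ + m·l·cosθ·θ̈ − m·l·sinθ·θ̇² = 3.576098 + -0.022544 − 0.061450 = 3.492104
step 1→2:
  ẍ = (ẋ'−ẋ)/dt = (-0.289180129−0.201187255)/0.036288 = -13.513211
  θ̈ = (θ̇'−θ̇)/dt = (2.188812870−1.747115827)/0.036288 = 12.171986
  sinθ=0.325071, cosθ=0.945690
  F = (M+m)·ẍ + m·l·cosθ·θ̈ − m·l·sinθ·θ̇² = -15.544624 + 0.866205 − 0.074668 = -14.753087
step 2→3:
  ẍ = (ẋ'−ẋ)/dt = (-0.698473414−-0.289180129)/0.036288 = -11.279026
  θ̈ = (θ̇'−θ̇)/dt = (2.581129482−2.188812870)/0.036288 = 10.811194
  sinθ=0.384334, cosθ=0.923194
  F = (M+m)·ẍ + m·l·cosθ·θ̈ − m·l·sinθ·θ̇² = -12.974579 + 0.751065 − 0.138560 = -12.362074
step 3→4:
  ẍ = (ẋ'−ẋ)/dt = (-0.368744586−-0.698473414)/0.036288 = 9.086443
  θ̈ = (θ̇'−θ̇)/dt = (2.481328704−2.581129482)/0.036288 = -2.750242
  sinθ=0.456372, cosθ=0.889789
  F = (M+m)·ẍ + m·l·cosθ·θ̈ − m·l·sinθ·θ̇² = 10.452389 + -0.184149 − 0.228797 = 10.039444
step 4→5:
  ẍ = (ẋ'−ẋ)/dt = (-0.625442609−-0.368744586)/0.036288 = -7.073909
  θ̈ = (θ̇'−θ̇)/dt = (2.792197191−2.481328704)/0.036288 = 8.566702
  sinθ=0.537591, cosθ=0.843205
  F = (M+m)·ẍ + m·l·cosθ·θ̈ − m·l·sinθ·θ̇² = -8.137316 + 0.543573 − 0.249076 = -7.842819
step 5→6:
  ẍ = (ẋ'−ẋ)/dt = (-0.558963505−-0.625442609)/0.036288 = 1.831986
  θ̈ = (θ̇'−θ̇)/dt = (2.917952057−2.792197191)/0.036288 = 3.465467
  sinθ=0.611235, cosθ=0.791449
  F = (M+m)·ẍ + m·l·cosθ·θ̈ − m·l·sinθ·θ̇² = 2.107385 + 0.206393 − 0.358601 = 1.955177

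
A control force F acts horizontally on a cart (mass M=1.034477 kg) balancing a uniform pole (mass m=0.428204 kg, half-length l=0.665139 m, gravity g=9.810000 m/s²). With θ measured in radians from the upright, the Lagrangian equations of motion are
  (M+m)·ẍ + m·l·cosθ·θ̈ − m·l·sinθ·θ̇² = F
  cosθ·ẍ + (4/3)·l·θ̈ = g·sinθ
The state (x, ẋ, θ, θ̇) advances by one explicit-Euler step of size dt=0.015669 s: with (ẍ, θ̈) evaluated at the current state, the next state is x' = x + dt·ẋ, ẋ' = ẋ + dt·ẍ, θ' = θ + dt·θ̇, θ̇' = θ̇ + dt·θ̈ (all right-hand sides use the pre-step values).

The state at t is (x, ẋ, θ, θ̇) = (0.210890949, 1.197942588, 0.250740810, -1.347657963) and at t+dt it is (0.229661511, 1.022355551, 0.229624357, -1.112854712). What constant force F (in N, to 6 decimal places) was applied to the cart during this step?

ẍ = (ẋ'−ẋ)/dt = (1.022355551−1.197942588)/0.015669 = -11.206014
θ̈ = (θ̇'−θ̇)/dt = (-1.112854712−-1.347657963)/0.015669 = 14.985210
sinθ=0.248122, cosθ=0.968729
F = (M+m)·ẍ + m·l·cosθ·θ̈ − m·l·sinθ·θ̇² = -16.390824 + 4.134550 − 0.128347 = -12.384622

F = -12.384622 N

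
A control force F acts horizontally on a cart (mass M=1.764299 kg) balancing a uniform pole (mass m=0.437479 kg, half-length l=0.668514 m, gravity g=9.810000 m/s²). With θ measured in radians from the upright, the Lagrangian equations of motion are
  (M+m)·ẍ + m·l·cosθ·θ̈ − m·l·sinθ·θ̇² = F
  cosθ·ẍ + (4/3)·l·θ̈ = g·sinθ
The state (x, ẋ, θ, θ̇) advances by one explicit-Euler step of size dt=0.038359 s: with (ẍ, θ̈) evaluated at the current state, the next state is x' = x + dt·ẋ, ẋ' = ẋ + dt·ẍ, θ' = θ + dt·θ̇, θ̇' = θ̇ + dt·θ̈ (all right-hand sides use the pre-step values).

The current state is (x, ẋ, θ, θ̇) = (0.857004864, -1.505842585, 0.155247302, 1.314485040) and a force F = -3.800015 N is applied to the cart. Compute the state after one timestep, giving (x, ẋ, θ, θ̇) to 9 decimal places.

sinθ=0.154624432, cosθ=0.987973322
temp = (F + m·l·θ̇²·sinθ)/(M+m) = (-3.800015 + 0.078137071)/2.201778 = -1.690396547
θ̈ = (g·sinθ − cosθ·temp)/(l·(4/3 − m·cos²θ/(M+m))) = 4.183982038
ẍ = temp − m·l·θ̈·cosθ/(M+m) = -2.239468447
Euler: x'=0.857004864+0.038359·-1.505842585=0.799242248, ẋ'=-1.505842585+0.038359·-2.239468447=-1.591746355
       θ'=0.155247302+0.038359·1.314485040=0.205669634, θ̇'=1.314485040+0.038359·4.183982038=1.474978407

(0.799242248, -1.591746355, 0.205669634, 1.474978407)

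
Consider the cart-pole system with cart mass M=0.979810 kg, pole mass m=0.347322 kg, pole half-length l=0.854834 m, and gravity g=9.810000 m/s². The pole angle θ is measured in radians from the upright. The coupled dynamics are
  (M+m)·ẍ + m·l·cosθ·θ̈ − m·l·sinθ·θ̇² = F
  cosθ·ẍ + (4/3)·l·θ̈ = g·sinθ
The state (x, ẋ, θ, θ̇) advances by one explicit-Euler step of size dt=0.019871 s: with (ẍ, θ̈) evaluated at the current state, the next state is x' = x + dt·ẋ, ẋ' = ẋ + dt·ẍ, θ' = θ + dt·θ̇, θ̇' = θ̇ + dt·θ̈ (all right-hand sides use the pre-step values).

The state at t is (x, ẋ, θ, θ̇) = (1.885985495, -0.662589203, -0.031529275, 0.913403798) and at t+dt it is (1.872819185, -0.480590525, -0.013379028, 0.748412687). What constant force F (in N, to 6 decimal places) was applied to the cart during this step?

ẍ = (ẋ'−ẋ)/dt = (-0.480590525−-0.662589203)/0.019871 = 9.159010
θ̈ = (θ̇'−θ̇)/dt = (0.748412687−0.913403798)/0.019871 = -8.303111
sinθ=-0.031524, cosθ=0.999503
F = (M+m)·ẍ + m·l·cosθ·θ̈ − m·l·sinθ·θ̇² = 12.155215 + -2.463990 − -0.007809 = 9.699033

F = 9.699033 N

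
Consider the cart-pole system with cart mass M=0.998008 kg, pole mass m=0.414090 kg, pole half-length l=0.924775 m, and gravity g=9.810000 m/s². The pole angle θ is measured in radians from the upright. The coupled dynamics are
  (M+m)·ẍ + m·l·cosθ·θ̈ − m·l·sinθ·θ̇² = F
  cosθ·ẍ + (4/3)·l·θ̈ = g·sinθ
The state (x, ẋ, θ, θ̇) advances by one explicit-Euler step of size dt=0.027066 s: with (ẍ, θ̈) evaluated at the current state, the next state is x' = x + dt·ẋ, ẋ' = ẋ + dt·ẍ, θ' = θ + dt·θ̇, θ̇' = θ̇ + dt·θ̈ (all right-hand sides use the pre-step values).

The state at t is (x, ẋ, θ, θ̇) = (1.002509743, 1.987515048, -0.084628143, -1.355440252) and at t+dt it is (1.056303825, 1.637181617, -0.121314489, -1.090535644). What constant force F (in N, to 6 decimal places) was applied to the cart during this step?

F = -14.483707 N

ẍ = (ẋ'−ẋ)/dt = (1.637181617−1.987515048)/0.027066 = -12.943672
θ̈ = (θ̇'−θ̇)/dt = (-1.090535644−-1.355440252)/0.027066 = 9.787357
sinθ=-0.084527, cosθ=0.996421
F = (M+m)·ẍ + m·l·cosθ·θ̈ − m·l·sinθ·θ̇² = -18.277734 + 3.734558 − -0.059469 = -14.483707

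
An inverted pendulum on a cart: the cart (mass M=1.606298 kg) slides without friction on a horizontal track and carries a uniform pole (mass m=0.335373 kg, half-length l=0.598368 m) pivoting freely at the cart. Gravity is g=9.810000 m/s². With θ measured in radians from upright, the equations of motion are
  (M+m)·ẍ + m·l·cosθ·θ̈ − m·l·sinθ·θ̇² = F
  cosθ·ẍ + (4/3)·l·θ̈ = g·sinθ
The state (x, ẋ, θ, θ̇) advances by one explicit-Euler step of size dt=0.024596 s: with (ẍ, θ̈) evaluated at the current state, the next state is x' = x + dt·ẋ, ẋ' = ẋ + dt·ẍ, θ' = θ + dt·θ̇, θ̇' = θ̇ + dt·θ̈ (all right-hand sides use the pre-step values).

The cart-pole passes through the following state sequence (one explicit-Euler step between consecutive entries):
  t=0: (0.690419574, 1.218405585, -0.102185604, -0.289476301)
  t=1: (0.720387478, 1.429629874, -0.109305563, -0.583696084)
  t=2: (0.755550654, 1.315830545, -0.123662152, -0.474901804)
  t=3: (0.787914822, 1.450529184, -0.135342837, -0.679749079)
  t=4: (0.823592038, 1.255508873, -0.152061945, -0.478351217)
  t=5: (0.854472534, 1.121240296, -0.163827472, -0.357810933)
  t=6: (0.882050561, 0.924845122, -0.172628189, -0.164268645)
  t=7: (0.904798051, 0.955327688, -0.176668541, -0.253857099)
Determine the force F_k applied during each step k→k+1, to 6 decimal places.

step 0→1:
  ẍ = (ẋ'−ẋ)/dt = (1.429629874−1.218405585)/0.024596 = 8.587750
  θ̈ = (θ̇'−θ̇)/dt = (-0.583696084−-0.289476301)/0.024596 = -11.962099
  sinθ=-0.102008, cosθ=0.994784
  F = (M+m)·ẍ + m·l·cosθ·θ̈ − m·l·sinθ·θ̇² = 16.674584 + -2.387990 − -0.001715 = 14.288310
step 1→2:
  ẍ = (ẋ'−ẋ)/dt = (1.315830545−1.429629874)/0.024596 = -4.626741
  θ̈ = (θ̇'−θ̇)/dt = (-0.474901804−-0.583696084)/0.024596 = 4.423251
  sinθ=-0.109088, cosθ=0.994032
  F = (M+m)·ẍ + m·l·cosθ·θ̈ − m·l·sinθ·θ̇² = -8.983609 + 0.882345 − -0.007458 = -8.093806
step 2→3:
  ẍ = (ẋ'−ẋ)/dt = (1.450529184−1.315830545)/0.024596 = 5.476445
  θ̈ = (θ̇'−θ̇)/dt = (-0.679749079−-0.474901804)/0.024596 = -8.328479
  sinθ=-0.123347, cosθ=0.992364
  F = (M+m)·ẍ + m·l·cosθ·θ̈ − m·l·sinθ·θ̇² = 10.633454 + -1.658567 − -0.005583 = 8.980470
step 3→4:
  ẍ = (ẋ'−ẋ)/dt = (1.255508873−1.450529184)/0.024596 = -7.928944
  θ̈ = (θ̇'−θ̇)/dt = (-0.478351217−-0.679749079)/0.024596 = 8.188236
  sinθ=-0.134930, cosθ=0.990855
  F = (M+m)·ẍ + m·l·cosθ·θ̈ − m·l·sinθ·θ̇² = -15.395401 + 1.628160 − -0.012511 = -13.754730
step 4→5:
  ẍ = (ẋ'−ẋ)/dt = (1.121240296−1.255508873)/0.024596 = -5.458960
  θ̈ = (θ̇'−θ̇)/dt = (-0.357810933−-0.478351217)/0.024596 = 4.900808
  sinθ=-0.151477, cosθ=0.988461
  F = (M+m)·ẍ + m·l·cosθ·θ̈ − m·l·sinθ·θ̇² = -10.599504 + 0.972128 − -0.006956 = -9.620420
step 5→6:
  ẍ = (ẋ'−ẋ)/dt = (0.924845122−1.121240296)/0.024596 = -7.984842
  θ̈ = (θ̇'−θ̇)/dt = (-0.164268645−-0.357810933)/0.024596 = 7.868852
  sinθ=-0.163096, cosθ=0.986610
  F = (M+m)·ẍ + m·l·cosθ·θ̈ − m·l·sinθ·θ̇² = -15.503936 + 1.557950 − -0.004190 = -13.941796
step 6→7:
  ẍ = (ẋ'−ẋ)/dt = (0.955327688−0.924845122)/0.024596 = 1.239330
  θ̈ = (θ̇'−θ̇)/dt = (-0.253857099−-0.164268645)/0.024596 = -3.642399
  sinθ=-0.171772, cosθ=0.985137
  F = (M+m)·ẍ + m·l·cosθ·θ̈ − m·l·sinθ·θ̇² = 2.406371 + -0.720080 − -0.000930 = 1.687222

F_0 = 14.288310 N
F_1 = -8.093806 N
F_2 = 8.980470 N
F_3 = -13.754730 N
F_4 = -9.620420 N
F_5 = -13.941796 N
F_6 = 1.687222 N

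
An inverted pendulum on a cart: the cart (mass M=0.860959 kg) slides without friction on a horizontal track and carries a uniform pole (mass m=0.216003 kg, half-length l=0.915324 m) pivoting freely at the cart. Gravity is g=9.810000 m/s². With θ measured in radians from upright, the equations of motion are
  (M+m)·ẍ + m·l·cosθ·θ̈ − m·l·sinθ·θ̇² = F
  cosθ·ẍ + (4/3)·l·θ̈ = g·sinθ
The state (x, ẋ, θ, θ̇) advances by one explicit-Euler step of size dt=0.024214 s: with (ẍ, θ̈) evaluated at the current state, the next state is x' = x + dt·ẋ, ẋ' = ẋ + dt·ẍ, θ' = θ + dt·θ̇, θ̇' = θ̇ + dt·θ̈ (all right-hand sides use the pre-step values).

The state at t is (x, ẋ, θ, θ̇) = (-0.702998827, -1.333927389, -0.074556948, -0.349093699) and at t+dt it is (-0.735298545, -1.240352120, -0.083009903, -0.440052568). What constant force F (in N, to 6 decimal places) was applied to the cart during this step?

ẍ = (ẋ'−ẋ)/dt = (-1.240352120−-1.333927389)/0.024214 = 3.864511
θ̈ = (θ̇'−θ̇)/dt = (-0.440052568−-0.349093699)/0.024214 = -3.756458
sinθ=-0.074488, cosθ=0.997222
F = (M+m)·ẍ + m·l·cosθ·θ̈ − m·l·sinθ·θ̇² = 4.161931 + -0.740636 − -0.001795 = 3.423090

F = 3.423090 N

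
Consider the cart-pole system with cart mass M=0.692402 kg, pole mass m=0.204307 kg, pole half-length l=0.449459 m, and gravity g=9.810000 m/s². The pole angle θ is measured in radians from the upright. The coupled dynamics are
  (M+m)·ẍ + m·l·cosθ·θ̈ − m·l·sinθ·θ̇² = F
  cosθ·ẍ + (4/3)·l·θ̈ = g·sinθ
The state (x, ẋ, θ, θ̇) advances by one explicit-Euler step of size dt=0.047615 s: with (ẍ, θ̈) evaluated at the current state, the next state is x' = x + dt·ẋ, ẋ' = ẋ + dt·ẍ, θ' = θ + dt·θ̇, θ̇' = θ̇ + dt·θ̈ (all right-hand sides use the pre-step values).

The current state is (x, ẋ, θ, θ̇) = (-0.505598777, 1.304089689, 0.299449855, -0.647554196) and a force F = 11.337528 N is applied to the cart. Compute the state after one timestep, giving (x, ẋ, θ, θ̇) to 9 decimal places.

sinθ=0.294994588, cosθ=0.955498924
temp = (F + m·l·θ̇²·sinθ)/(M+m) = (11.337528 + 0.011358987)/0.896709 = 12.656153766
θ̈ = (g·sinθ − cosθ·temp)/(l·(4/3 − m·cos²θ/(M+m))) = -18.187657662
ẍ = temp − m·l·θ̈·cosθ/(M+m) = 14.435779891
Euler: x'=-0.505598777+0.047615·1.304089689=-0.443504546, ẋ'=1.304089689+0.047615·14.435779891=1.991449348
       θ'=0.299449855+0.047615·-0.647554196=0.268616562, θ̇'=-0.647554196+0.047615·-18.187657662=-1.513559516

(-0.443504546, 1.991449348, 0.268616562, -1.513559516)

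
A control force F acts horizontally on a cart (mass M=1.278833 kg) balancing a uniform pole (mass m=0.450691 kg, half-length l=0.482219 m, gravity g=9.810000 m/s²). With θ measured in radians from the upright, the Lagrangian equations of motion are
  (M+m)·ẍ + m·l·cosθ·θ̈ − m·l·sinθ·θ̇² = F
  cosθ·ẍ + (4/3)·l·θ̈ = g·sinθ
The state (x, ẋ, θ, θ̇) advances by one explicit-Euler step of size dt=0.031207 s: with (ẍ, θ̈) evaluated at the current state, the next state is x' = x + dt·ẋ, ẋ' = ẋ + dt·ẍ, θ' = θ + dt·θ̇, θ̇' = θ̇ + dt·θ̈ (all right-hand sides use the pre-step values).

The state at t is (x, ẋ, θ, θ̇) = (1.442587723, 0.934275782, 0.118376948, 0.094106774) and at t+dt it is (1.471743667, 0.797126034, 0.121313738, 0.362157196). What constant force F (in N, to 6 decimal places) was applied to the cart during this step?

F = -5.747515 N

ẍ = (ẋ'−ẋ)/dt = (0.797126034−0.934275782)/0.031207 = -4.394839
θ̈ = (θ̇'−θ̇)/dt = (0.362157196−0.094106774)/0.031207 = 8.589433
sinθ=0.118101, cosθ=0.993002
F = (M+m)·ẍ + m·l·cosθ·θ̈ − m·l·sinθ·θ̇² = -7.600980 + 1.853692 − 0.000227 = -5.747515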